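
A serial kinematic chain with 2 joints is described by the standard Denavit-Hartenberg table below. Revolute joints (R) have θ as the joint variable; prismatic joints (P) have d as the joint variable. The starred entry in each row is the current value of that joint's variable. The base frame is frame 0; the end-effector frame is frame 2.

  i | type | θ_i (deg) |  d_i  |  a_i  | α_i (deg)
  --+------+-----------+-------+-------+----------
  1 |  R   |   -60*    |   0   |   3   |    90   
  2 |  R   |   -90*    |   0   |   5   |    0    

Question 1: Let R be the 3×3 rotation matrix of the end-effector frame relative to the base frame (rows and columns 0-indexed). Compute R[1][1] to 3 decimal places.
End-effector y-axis (col 1 of R) = (0.5000,-0.8660,0.0000)
R[1][1] = -0.8660

-0.866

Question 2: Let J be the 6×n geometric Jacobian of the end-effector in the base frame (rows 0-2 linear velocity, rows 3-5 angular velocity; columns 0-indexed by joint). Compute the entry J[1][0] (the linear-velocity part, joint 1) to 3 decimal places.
1.500

axis z_0 = ẑ; lever o_n−o_0 = (1.5000,-2.5981,-5.0000)
cross product → J_v[:, 0] = (2.5981,1.5000,-0.0000)
J_ω[:, 0] = z_0
entry J[1][0] = 1.5000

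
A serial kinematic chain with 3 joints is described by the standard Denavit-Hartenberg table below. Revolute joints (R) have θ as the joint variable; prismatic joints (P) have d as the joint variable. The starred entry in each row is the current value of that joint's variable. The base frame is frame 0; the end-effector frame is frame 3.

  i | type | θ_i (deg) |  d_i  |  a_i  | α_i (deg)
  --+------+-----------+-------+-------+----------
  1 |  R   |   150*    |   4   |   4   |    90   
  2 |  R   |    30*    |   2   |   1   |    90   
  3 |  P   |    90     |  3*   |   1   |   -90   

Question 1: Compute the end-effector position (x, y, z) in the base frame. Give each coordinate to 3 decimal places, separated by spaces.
after link 1: o_1 = (-3.4641, 2.0000, 4.0000)
after link 2: o_2 = (-3.2141, 4.1651, 4.5000)
after link 3: o_3 = (-4.0131, 5.7811, 1.9019)

-4.013 5.781 1.902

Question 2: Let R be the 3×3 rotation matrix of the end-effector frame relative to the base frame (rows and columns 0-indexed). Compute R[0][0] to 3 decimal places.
End-effector x-axis (col 0 of R) = (0.5000,0.8660,0.0000)
R[0][0] = 0.5000

0.500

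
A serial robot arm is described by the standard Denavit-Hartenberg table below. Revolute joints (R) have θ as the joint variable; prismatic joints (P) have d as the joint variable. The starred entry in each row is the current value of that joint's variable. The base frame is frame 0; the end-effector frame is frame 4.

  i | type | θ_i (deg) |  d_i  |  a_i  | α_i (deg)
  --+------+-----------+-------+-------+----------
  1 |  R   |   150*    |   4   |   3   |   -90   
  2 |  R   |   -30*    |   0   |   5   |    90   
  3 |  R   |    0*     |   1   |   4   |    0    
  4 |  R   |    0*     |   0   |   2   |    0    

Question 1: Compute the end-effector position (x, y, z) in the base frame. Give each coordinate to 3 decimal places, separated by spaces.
after link 1: o_1 = (-2.5981, 1.5000, 4.0000)
after link 2: o_2 = (-6.3481, 3.6651, 6.5000)
after link 3: o_3 = (-8.9151, 5.1471, 9.3660)
after link 4: o_4 = (-10.4151, 6.0131, 10.3660)

-10.415 6.013 10.366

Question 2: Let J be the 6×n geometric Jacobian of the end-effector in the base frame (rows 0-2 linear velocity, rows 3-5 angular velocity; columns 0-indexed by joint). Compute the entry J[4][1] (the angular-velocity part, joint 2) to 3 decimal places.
axis z_1 = (-0.5000,-0.8660,0.0000); lever o_n−o_1 = (-7.8170,4.5131,6.3660)
cross product → J_v[:, 1] = (-5.5131,3.1830,-9.0263)
J_ω[:, 1] = z_1
entry J[4][1] = -0.8660

-0.866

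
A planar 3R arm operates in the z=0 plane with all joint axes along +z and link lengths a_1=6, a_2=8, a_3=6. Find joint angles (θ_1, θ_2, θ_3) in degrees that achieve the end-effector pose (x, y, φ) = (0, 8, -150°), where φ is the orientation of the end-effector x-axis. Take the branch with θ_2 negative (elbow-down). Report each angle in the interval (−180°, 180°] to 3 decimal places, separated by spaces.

99.430 -60.000 170.570

wrist centre = target − a_3·(cos φ, sin φ) = (5.1962, 11.0000)
cos θ_2 = (148.0000−6²−8²)/(2·6·8) = 0.5000; θ_2 = -60.0000° (elbow-down)
β = atan2(11.0000,5.1962) = 64.7150°; ψ = atan2(-6.9282,10.0000) = -34.7150°
θ_1 = β − ψ = 99.4300°
θ_3 = φ − θ_1 − θ_2 = 170.5700° (wrapped to (-180°,180°])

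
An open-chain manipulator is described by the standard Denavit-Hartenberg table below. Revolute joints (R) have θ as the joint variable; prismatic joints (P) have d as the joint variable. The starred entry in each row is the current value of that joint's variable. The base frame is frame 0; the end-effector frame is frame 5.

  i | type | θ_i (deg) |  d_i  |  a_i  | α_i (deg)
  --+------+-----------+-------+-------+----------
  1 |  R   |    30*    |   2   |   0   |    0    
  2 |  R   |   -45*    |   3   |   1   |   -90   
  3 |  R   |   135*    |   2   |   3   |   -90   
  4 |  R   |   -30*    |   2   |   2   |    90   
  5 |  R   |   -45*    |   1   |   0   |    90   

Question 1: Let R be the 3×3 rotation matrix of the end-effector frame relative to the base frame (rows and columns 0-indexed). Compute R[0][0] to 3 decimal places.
End-effector x-axis (col 0 of R) = (0.1562,0.3242,-0.9330)
R[0][0] = 0.1562

0.156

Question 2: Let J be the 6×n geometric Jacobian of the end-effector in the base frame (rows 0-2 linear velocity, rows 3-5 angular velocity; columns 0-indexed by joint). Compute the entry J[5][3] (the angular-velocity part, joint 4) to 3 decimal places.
0.707

axis z_3 = (-0.6830,0.1830,0.7071); lever o_n−o_3 = (-1.7246,2.3939,0.5430)
cross product → J_v[:, 3] = (-1.5934,-0.8486,-1.3195)
J_ω[:, 3] = z_3
entry J[5][3] = 0.7071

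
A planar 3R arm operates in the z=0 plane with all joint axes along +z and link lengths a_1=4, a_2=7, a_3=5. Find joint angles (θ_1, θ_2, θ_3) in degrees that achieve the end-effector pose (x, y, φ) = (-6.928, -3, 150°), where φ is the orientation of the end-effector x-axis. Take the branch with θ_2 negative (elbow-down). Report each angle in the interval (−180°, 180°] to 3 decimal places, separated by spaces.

-29.997 -120.001 -60.002

wrist centre = target − a_3·(cos φ, sin φ) = (-2.5979, -5.5000)
cos θ_2 = (36.9989−4²−7²)/(2·4·7) = -0.5000; θ_2 = -120.0012° (elbow-down)
β = atan2(-5.5000,-2.5979) = -115.2833°; ψ = atan2(-6.0621,0.4999) = -85.2862°
θ_1 = β − ψ = -29.9971°
θ_3 = φ − θ_1 − θ_2 = -60.0017° (wrapped to (-180°,180°])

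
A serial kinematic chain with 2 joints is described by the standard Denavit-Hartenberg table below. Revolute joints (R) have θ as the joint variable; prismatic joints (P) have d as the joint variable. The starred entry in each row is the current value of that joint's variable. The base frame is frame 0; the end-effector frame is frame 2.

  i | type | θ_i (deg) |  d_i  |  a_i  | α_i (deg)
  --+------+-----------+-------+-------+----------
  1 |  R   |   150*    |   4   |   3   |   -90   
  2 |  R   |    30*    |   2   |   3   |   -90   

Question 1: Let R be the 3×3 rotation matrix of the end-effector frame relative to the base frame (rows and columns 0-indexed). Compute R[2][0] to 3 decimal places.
-0.500

End-effector x-axis (col 0 of R) = (-0.7500,0.4330,-0.5000)
R[2][0] = -0.5000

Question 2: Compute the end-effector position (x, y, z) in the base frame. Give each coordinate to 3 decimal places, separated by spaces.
after link 1: o_1 = (-2.5981, 1.5000, 4.0000)
after link 2: o_2 = (-5.8481, 1.0670, 2.5000)

-5.848 1.067 2.500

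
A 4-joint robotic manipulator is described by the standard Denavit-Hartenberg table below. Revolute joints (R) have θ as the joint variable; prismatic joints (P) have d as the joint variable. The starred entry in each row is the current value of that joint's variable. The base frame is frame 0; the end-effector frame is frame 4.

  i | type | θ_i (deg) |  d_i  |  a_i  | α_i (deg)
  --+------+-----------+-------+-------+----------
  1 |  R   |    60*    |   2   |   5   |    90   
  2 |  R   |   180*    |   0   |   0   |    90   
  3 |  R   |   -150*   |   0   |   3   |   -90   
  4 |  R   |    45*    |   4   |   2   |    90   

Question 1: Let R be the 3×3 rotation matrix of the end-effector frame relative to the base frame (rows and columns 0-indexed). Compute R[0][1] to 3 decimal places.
-1.000

End-effector y-axis (col 1 of R) = (-1.0000,0.0000,0.0000)
R[0][1] = -1.0000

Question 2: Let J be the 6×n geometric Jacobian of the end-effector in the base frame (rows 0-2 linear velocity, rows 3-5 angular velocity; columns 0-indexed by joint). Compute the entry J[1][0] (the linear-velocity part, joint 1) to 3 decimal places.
axis z_0 = ẑ; lever o_n−o_0 = (-1.5000,8.7443,0.5858)
cross product → J_v[:, 0] = (-8.7443,-1.5000,0.0000)
J_ω[:, 0] = z_0
entry J[1][0] = -1.5000

-1.500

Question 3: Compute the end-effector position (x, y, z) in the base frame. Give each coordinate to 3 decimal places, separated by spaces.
-1.500 8.744 0.586

after link 1: o_1 = (2.5000, 4.3301, 2.0000)
after link 2: o_2 = (2.5000, 4.3301, 2.0000)
after link 3: o_3 = (2.5000, 7.3301, 2.0000)
after link 4: o_4 = (-1.5000, 8.7443, 0.5858)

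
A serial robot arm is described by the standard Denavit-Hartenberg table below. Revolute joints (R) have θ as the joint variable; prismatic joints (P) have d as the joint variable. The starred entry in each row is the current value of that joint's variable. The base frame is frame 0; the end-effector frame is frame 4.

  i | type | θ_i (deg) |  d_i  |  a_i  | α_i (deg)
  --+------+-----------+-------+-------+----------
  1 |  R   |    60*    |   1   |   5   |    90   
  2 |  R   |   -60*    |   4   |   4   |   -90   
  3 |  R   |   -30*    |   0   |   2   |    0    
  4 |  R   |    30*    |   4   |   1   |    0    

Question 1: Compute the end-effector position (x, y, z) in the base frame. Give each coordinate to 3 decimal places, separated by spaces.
after link 1: o_1 = (2.5000, 4.3301, 1.0000)
after link 2: o_2 = (6.9641, 4.0622, -2.4641)
after link 3: o_3 = (8.2631, 4.3122, -3.9641)
after link 4: o_4 = (10.2452, 7.7452, -2.8301)

10.245 7.745 -2.830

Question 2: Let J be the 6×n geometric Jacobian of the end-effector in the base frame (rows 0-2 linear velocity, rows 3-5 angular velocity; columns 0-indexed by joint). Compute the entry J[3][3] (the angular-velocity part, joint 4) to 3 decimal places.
0.433

axis z_3 = (0.4330,0.7500,0.5000); lever o_n−o_3 = (1.9821,3.4330,1.1340)
cross product → J_v[:, 3] = (-0.8660,0.5000,-0.0000)
J_ω[:, 3] = z_3
entry J[3][3] = 0.4330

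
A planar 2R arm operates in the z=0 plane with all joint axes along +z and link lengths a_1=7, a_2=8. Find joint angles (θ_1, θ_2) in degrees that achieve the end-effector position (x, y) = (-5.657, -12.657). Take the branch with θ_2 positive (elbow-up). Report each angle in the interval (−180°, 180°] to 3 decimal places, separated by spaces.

-138.162 44.996

cos θ_2 = (192.2013−7²−8²)/(2·7·8) = 0.7072; θ_2 = 44.9961° (elbow-up)
β = atan2(-12.6570,-5.6570) = -114.0821°; ψ = atan2(5.6565,12.6572) = 24.0797°
θ_1 = β − ψ = -138.1618°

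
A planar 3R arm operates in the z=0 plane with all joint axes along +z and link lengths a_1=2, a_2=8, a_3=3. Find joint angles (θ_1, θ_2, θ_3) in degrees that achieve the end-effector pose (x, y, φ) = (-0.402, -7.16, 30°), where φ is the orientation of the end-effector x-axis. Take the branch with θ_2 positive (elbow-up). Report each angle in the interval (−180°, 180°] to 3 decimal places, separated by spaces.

-158.221 60.008 128.213

wrist centre = target − a_3·(cos φ, sin φ) = (-3.0001, -8.6600)
cos θ_2 = (83.9961−2²−8²)/(2·2·8) = 0.4999; θ_2 = 60.0082° (elbow-up)
β = atan2(-8.6600,-3.0001) = -109.1076°; ψ = atan2(6.9288,5.9990) = 49.1136°
θ_1 = β − ψ = -158.2212°
θ_3 = φ − θ_1 − θ_2 = 128.2130° (wrapped to (-180°,180°])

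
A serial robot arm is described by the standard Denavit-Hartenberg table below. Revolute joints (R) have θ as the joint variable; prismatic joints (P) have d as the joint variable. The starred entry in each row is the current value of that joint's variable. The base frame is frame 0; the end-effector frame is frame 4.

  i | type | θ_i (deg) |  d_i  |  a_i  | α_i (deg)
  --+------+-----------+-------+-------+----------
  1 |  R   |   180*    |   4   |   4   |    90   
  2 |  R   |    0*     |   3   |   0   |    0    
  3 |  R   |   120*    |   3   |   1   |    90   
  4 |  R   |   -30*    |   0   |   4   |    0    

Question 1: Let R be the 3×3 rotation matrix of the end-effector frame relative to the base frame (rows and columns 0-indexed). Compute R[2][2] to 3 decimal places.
0.500

End-effector z-axis (col 2 of R) = (-0.8660,0.0000,0.5000)
R[2][2] = 0.5000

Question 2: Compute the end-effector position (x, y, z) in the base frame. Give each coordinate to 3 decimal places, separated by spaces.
after link 1: o_1 = (-4.0000, 0.0000, 4.0000)
after link 2: o_2 = (-4.0000, 3.0000, 4.0000)
after link 3: o_3 = (-3.5000, 6.0000, 4.8660)
after link 4: o_4 = (-1.7679, 4.0000, 7.8660)

-1.768 4.000 7.866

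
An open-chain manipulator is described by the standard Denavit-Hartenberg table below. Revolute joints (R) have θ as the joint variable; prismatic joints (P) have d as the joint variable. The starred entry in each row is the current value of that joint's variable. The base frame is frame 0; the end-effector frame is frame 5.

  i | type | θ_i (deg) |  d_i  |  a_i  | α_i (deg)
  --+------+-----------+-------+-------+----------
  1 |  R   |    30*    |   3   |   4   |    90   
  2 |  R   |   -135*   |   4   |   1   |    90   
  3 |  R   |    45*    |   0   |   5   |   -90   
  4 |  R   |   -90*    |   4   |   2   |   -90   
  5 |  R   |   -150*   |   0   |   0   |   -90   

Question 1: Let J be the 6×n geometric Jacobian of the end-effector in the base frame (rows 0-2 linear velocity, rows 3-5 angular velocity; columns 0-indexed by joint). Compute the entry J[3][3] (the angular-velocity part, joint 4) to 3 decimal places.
0.787

axis z_3 = (0.7866,-0.3624,0.5000); lever o_n−o_3 = (1.9215,-2.1566,3.4142)
cross product → J_v[:, 3] = (-0.1589,-1.7247,-1.0000)
J_ω[:, 3] = z_3
entry J[3][3] = 0.7866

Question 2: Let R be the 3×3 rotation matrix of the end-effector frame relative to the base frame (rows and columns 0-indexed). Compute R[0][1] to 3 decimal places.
End-effector y-axis (col 1 of R) = (0.0795,0.8624,0.5000)
R[0][1] = 0.0795

0.079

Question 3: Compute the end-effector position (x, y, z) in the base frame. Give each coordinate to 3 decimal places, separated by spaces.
after link 1: o_1 = (3.4641, 2.0000, 3.0000)
after link 2: o_2 = (4.8517, -1.8177, 2.2929)
after link 3: o_3 = (4.4544, -6.1295, -0.2071)
after link 4: o_4 = (6.3760, -8.2861, 3.2071)
after link 5: o_5 = (6.3760, -8.2861, 3.2071)

6.376 -8.286 3.207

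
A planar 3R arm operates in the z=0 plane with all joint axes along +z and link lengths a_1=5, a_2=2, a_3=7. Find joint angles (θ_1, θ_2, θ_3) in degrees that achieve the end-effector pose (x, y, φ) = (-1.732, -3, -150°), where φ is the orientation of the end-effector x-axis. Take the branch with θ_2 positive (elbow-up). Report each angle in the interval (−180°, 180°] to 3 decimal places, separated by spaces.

-16.827 119.999 106.828

wrist centre = target − a_3·(cos φ, sin φ) = (4.3302, 0.5000)
cos θ_2 = (19.0004−5²−2²)/(2·5·2) = -0.5000; θ_2 = 119.9985° (elbow-up)
β = atan2(0.5000,4.3302) = 6.5867°; ψ = atan2(1.7321,4.0000) = 23.4133°
θ_1 = β − ψ = -16.8266°
θ_3 = φ − θ_1 − θ_2 = 106.8281° (wrapped to (-180°,180°])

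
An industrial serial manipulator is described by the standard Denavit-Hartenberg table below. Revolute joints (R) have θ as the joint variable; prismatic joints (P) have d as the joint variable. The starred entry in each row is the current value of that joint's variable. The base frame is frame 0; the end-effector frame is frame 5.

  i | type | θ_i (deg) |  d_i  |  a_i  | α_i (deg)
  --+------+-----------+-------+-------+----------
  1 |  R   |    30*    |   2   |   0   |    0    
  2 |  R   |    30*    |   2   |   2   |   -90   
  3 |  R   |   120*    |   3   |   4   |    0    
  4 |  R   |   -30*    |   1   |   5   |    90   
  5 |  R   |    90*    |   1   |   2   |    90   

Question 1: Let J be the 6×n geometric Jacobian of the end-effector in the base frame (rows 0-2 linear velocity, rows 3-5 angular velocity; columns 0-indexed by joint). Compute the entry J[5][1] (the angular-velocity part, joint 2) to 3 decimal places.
1.000

axis z_1 = (0.0000,0.0000,1.0000); lever o_n−o_1 = (-4.6962,3.8660,-6.4641)
cross product → J_v[:, 1] = (-3.8660,-4.6962,0.0000)
J_ω[:, 1] = z_1
entry J[5][1] = 1.0000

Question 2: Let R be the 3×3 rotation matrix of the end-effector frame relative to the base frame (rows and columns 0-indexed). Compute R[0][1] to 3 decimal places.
End-effector y-axis (col 1 of R) = (0.5000,0.8660,0.0000)
R[0][1] = 0.5000

0.500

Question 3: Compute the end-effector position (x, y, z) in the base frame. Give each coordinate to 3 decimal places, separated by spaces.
after link 1: o_1 = (0.0000, 0.0000, 2.0000)
after link 2: o_2 = (1.0000, 1.7321, 4.0000)
after link 3: o_3 = (-2.5981, 1.5000, 0.5359)
after link 4: o_4 = (-3.4641, 2.0000, -4.4641)
after link 5: o_5 = (-4.6962, 3.8660, -4.4641)

-4.696 3.866 -4.464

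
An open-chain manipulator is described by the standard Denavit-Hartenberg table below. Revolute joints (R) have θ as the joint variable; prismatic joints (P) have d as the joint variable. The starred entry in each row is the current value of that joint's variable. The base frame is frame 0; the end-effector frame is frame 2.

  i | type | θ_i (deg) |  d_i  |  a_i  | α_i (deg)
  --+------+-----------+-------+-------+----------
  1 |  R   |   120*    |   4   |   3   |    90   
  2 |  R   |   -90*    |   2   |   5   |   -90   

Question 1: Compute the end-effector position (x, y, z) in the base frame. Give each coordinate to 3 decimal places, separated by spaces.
0.232 3.598 -1.000

after link 1: o_1 = (-1.5000, 2.5981, 4.0000)
after link 2: o_2 = (0.2321, 3.5981, -1.0000)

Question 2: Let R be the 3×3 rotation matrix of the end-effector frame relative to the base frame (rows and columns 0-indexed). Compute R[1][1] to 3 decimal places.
End-effector y-axis (col 1 of R) = (-0.8660,-0.5000,-0.0000)
R[1][1] = -0.5000

-0.500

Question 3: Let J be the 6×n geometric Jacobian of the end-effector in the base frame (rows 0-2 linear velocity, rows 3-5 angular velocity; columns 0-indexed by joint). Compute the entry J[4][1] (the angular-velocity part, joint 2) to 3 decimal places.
axis z_1 = (0.8660,0.5000,0.0000); lever o_n−o_1 = (1.7321,1.0000,-5.0000)
cross product → J_v[:, 1] = (-2.5000,4.3301,0.0000)
J_ω[:, 1] = z_1
entry J[4][1] = 0.5000

0.500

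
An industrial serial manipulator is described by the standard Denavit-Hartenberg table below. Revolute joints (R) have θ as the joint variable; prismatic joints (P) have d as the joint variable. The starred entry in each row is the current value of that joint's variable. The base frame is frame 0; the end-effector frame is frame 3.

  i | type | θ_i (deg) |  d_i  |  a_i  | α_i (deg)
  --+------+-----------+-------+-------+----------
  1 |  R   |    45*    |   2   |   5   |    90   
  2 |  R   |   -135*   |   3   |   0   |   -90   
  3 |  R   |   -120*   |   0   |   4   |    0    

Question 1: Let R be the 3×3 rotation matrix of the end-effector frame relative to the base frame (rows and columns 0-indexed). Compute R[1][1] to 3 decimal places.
-0.787

End-effector y-axis (col 1 of R) = (-0.0795,-0.7866,-0.6124)
R[1][1] = -0.7866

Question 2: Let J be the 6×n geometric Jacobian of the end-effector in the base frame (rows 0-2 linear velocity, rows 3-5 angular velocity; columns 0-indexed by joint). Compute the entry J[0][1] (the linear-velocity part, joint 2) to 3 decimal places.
-1.000

axis z_1 = (0.7071,-0.7071,0.0000); lever o_n−o_1 = (5.5708,-3.5708,1.4142)
cross product → J_v[:, 1] = (-1.0000,-1.0000,1.4142)
J_ω[:, 1] = z_1
entry J[0][1] = -1.0000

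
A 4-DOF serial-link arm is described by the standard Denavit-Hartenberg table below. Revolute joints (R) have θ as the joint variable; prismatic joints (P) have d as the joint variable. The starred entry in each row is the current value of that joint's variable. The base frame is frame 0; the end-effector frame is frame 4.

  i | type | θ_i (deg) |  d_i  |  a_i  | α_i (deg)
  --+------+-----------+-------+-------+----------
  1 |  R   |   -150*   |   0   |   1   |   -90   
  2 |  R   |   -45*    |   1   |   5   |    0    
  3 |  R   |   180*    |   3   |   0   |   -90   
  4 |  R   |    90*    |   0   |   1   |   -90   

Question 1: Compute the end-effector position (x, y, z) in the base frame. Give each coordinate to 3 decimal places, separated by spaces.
-2.428 -4.866 3.536

after link 1: o_1 = (-0.8660, -0.5000, 0.0000)
after link 2: o_2 = (-3.4279, -3.1338, 3.5355)
after link 3: o_3 = (-1.9279, -5.7319, 3.5355)
after link 4: o_4 = (-2.4279, -4.8658, 3.5355)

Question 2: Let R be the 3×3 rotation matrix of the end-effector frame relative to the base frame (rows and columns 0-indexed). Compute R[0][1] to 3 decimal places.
-0.612

End-effector y-axis (col 1 of R) = (-0.6124,-0.3536,-0.7071)
R[0][1] = -0.6124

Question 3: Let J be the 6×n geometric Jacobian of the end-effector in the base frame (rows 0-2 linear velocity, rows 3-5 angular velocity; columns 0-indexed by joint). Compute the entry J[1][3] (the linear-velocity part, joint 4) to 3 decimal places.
-0.354

axis z_3 = (0.6124,0.3536,0.7071); lever o_n−o_3 = (-0.5000,0.8660,0.0000)
cross product → J_v[:, 3] = (-0.6124,-0.3536,0.7071)
J_ω[:, 3] = z_3
entry J[1][3] = -0.3536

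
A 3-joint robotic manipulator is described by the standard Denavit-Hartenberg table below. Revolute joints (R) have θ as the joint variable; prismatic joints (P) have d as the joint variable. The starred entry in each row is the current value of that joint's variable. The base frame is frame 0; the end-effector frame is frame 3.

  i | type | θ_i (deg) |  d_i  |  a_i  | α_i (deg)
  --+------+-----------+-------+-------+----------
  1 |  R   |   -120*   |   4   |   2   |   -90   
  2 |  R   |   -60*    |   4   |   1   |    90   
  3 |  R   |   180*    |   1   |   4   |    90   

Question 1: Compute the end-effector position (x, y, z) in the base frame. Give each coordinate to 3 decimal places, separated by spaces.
after link 1: o_1 = (-1.0000, -1.7321, 4.0000)
after link 2: o_2 = (2.2141, -4.1651, 4.8660)
after link 3: o_3 = (3.6471, -1.6830, 1.9019)

3.647 -1.683 1.902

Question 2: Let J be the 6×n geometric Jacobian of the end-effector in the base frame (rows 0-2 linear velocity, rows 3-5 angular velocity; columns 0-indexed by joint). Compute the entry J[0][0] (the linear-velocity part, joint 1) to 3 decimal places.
axis z_0 = ẑ; lever o_n−o_0 = (3.6471,-1.6830,1.9019)
cross product → J_v[:, 0] = (1.6830,3.6471,-0.0000)
J_ω[:, 0] = z_0
entry J[0][0] = 1.6830

1.683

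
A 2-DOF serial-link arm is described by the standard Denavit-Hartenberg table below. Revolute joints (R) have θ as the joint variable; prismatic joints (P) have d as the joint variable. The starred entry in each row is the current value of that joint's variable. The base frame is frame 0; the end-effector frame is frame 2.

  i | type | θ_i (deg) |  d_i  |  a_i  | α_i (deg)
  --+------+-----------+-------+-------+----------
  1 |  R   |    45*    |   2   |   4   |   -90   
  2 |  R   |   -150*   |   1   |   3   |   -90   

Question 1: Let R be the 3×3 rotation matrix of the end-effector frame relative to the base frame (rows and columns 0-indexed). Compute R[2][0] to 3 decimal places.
0.500

End-effector x-axis (col 0 of R) = (-0.6124,-0.6124,0.5000)
R[2][0] = 0.5000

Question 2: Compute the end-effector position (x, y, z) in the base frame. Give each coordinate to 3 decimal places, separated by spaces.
0.284 1.698 3.500

after link 1: o_1 = (2.8284, 2.8284, 2.0000)
after link 2: o_2 = (0.2842, 1.6984, 3.5000)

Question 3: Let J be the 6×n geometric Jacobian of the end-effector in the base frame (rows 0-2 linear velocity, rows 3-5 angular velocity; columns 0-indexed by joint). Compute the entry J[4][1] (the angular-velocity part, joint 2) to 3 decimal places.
axis z_1 = (-0.7071,0.7071,0.0000); lever o_n−o_1 = (-2.5442,-1.1300,1.5000)
cross product → J_v[:, 1] = (1.0607,1.0607,2.5981)
J_ω[:, 1] = z_1
entry J[4][1] = 0.7071

0.707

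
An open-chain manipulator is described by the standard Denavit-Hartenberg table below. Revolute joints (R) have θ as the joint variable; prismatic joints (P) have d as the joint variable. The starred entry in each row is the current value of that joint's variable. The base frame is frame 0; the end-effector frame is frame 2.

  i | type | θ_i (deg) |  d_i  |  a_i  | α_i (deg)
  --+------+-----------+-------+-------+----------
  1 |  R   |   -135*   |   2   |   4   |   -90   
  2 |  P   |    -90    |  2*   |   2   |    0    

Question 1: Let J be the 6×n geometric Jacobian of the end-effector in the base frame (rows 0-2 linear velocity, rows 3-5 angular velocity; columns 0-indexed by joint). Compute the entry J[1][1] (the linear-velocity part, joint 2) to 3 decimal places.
prismatic axis z_1 = (0.7071,-0.7071,0.0000)
J_v[:, 1] = z_1; J_ω[:, 1] = (0,0,0)
entry J[1][1] = -0.7071

-0.707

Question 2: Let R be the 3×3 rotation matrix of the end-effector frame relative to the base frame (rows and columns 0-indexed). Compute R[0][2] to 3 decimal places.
End-effector z-axis (col 2 of R) = (0.7071,-0.7071,0.0000)
R[0][2] = 0.7071

0.707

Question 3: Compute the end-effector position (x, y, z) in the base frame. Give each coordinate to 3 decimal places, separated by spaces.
after link 1: o_1 = (-2.8284, -2.8284, 2.0000)
after link 2: o_2 = (-1.4142, -4.2426, 4.0000)

-1.414 -4.243 4.000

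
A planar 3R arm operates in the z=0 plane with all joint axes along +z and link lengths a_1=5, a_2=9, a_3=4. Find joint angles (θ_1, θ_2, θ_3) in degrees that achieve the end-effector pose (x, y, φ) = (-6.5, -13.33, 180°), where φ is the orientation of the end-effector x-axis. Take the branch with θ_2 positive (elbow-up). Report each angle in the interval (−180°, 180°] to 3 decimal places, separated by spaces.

-120.003 30.004 -90.001

wrist centre = target − a_3·(cos φ, sin φ) = (-2.5000, -13.3300)
cos θ_2 = (183.9389−5²−9²)/(2·5·9) = 0.8660; θ_2 = 30.0043° (elbow-up)
β = atan2(-13.3300,-2.5000) = -100.6223°; ψ = atan2(4.5006,12.7939) = 19.3807°
θ_1 = β − ψ = -120.0029°
θ_3 = φ − θ_1 − θ_2 = -90.0014° (wrapped to (-180°,180°])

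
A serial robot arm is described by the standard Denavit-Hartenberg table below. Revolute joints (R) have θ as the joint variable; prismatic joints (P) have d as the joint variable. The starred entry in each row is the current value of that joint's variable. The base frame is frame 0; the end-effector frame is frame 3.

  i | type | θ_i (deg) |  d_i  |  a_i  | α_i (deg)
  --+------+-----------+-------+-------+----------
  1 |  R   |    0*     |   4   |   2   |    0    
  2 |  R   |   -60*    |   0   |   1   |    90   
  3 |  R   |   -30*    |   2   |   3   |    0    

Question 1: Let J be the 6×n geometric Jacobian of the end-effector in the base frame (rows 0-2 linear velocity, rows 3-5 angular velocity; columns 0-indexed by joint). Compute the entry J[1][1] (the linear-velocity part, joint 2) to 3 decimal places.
axis z_1 = (0.0000,0.0000,1.0000); lever o_n−o_1 = (0.0670,-4.1160,-1.5000)
cross product → J_v[:, 1] = (4.1160,0.0670,-0.0000)
J_ω[:, 1] = z_1
entry J[1][1] = 0.0670

0.067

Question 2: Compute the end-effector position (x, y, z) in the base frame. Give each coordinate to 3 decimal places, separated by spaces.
2.067 -4.116 2.500

after link 1: o_1 = (2.0000, 0.0000, 4.0000)
after link 2: o_2 = (2.5000, -0.8660, 4.0000)
after link 3: o_3 = (2.0670, -4.1160, 2.5000)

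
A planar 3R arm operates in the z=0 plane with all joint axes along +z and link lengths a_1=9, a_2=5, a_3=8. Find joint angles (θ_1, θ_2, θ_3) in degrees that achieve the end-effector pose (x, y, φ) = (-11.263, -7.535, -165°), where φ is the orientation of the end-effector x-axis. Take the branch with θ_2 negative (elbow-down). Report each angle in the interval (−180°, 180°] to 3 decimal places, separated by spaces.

wrist centre = target − a_3·(cos φ, sin φ) = (-3.5356, -5.4644)
cos θ_2 = (42.3606−9²−5²)/(2·9·5) = -0.7071; θ_2 = -134.9998° (elbow-down)
β = atan2(-5.4644,-3.5356) = -122.9036°; ψ = atan2(-3.5355,5.4645) = -32.9031°
θ_1 = β − ψ = -90.0005°
θ_3 = φ − θ_1 − θ_2 = 60.0003° (wrapped to (-180°,180°])

-90.000 -135.000 60.000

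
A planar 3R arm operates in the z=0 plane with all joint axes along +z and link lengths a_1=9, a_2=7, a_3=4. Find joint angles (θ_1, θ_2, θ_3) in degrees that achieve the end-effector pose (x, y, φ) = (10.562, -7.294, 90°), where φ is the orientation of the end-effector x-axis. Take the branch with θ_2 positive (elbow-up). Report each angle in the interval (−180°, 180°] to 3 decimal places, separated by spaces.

-60.003 30.008 119.995

wrist centre = target − a_3·(cos φ, sin φ) = (10.5620, -11.2940)
cos θ_2 = (239.1103−9²−7²)/(2·9·7) = 0.8660; θ_2 = 30.0081° (elbow-up)
β = atan2(-11.2940,10.5620) = -46.9182°; ψ = atan2(3.5009,15.0617) = 13.0852°
θ_1 = β − ψ = -60.0034°
θ_3 = φ − θ_1 − θ_2 = 119.9953° (wrapped to (-180°,180°])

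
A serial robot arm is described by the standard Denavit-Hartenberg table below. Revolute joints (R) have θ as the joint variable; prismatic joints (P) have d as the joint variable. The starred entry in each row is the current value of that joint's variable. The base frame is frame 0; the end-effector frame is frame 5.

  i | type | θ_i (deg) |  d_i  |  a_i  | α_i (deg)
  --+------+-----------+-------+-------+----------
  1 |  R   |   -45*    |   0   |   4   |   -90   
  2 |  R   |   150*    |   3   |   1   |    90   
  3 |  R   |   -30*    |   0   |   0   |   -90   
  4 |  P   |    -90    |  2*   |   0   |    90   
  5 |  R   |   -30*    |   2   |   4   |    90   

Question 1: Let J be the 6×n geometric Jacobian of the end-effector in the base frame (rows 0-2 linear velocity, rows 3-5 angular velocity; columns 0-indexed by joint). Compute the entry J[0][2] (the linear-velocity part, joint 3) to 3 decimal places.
-0.612

axis z_2 = (0.3536,-0.3536,-0.8660); lever o_n−o_2 = (2.9925,-1.5783,-2.1340)
cross product → J_v[:, 2] = (-0.6124,-1.8371,0.5000)
J_ω[:, 2] = z_2
entry J[0][2] = -0.6124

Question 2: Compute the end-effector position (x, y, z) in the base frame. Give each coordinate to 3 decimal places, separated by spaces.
7.330 -1.673 -2.634

after link 1: o_1 = (2.8284, -2.8284, 0.0000)
after link 2: o_2 = (4.3374, -0.0947, -0.5000)
after link 3: o_3 = (4.3374, -0.0947, -0.5000)
after link 4: o_4 = (4.9497, 1.7424, -1.0000)
after link 5: o_5 = (7.3299, -1.6730, -2.6340)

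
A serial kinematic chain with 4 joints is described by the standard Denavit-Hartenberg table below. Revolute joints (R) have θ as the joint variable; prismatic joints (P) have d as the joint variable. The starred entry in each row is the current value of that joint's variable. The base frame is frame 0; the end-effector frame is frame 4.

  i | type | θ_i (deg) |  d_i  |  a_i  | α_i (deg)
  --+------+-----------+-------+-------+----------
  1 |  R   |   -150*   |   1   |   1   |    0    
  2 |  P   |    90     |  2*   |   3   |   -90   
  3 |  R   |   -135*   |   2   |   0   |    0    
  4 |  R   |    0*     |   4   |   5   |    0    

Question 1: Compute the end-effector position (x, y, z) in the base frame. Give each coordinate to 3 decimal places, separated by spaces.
4.062 2.964 6.536

after link 1: o_1 = (-0.8660, -0.5000, 1.0000)
after link 2: o_2 = (0.6340, -3.0981, 3.0000)
after link 3: o_3 = (2.3660, -2.0981, 3.0000)
after link 4: o_4 = (4.0624, 2.9638, 6.5355)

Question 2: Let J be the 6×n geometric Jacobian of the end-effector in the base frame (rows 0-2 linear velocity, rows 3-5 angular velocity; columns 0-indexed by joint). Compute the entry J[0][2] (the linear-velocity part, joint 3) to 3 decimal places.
axis z_2 = (0.8660,0.5000,0.0000); lever o_n−o_2 = (3.4284,6.0619,3.5355)
cross product → J_v[:, 2] = (1.7678,-3.0619,3.5355)
J_ω[:, 2] = z_2
entry J[0][2] = 1.7678

1.768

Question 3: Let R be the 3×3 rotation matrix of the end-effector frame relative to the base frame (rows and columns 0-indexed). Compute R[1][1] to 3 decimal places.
End-effector y-axis (col 1 of R) = (0.3536,-0.6124,0.7071)
R[1][1] = -0.6124

-0.612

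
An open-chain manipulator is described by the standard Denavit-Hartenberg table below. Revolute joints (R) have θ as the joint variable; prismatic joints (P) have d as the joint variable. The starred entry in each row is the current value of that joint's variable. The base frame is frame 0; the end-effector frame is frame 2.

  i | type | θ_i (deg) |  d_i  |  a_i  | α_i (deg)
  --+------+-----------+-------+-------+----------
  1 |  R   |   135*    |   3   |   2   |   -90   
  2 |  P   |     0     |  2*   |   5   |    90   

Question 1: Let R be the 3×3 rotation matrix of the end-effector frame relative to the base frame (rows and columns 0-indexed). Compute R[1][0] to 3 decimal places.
End-effector x-axis (col 0 of R) = (-0.7071,0.7071,0.0000)
R[1][0] = 0.7071

0.707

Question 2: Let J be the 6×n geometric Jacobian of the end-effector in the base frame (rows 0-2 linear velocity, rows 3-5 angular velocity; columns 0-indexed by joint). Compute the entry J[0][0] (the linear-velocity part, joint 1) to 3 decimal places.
axis z_0 = ẑ; lever o_n−o_0 = (-6.3640,3.5355,3.0000)
cross product → J_v[:, 0] = (-3.5355,-6.3640,0.0000)
J_ω[:, 0] = z_0
entry J[0][0] = -3.5355

-3.536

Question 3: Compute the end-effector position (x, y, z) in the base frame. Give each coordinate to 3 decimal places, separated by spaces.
-6.364 3.536 3.000

after link 1: o_1 = (-1.4142, 1.4142, 3.0000)
after link 2: o_2 = (-6.3640, 3.5355, 3.0000)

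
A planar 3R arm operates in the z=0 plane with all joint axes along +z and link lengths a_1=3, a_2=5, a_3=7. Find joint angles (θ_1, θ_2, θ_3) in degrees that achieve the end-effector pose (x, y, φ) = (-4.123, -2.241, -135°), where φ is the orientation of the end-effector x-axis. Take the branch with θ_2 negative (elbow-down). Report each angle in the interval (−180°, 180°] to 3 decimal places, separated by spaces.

-168.967 -149.994 -176.039

wrist centre = target − a_3·(cos φ, sin φ) = (0.8267, 2.7087)
cos θ_2 = (8.0208−3²−5²)/(2·3·5) = -0.8660; θ_2 = -149.9939° (elbow-down)
β = atan2(2.7087,0.8267) = 73.0271°; ψ = atan2(-2.5005,-1.3299) = -118.0062°
θ_1 = β − ψ = 191.0333°
θ_3 = φ − θ_1 − θ_2 = -176.0393° (wrapped to (-180°,180°])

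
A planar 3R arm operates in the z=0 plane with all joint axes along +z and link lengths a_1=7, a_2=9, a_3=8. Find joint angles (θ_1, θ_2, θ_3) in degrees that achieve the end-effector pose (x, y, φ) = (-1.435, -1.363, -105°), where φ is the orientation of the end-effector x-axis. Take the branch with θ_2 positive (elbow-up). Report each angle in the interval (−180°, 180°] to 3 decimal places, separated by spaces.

0.008 134.997 119.996

wrist centre = target − a_3·(cos φ, sin φ) = (0.6356, 6.3644)
cos θ_2 = (40.9096−7²−9²)/(2·7·9) = -0.7071; θ_2 = 134.9968° (elbow-up)
β = atan2(6.3644,0.6356) = 84.2973°; ψ = atan2(6.3643,0.6364) = 84.2897°
θ_1 = β − ψ = 0.0076°
θ_3 = φ − θ_1 − θ_2 = 119.9956° (wrapped to (-180°,180°])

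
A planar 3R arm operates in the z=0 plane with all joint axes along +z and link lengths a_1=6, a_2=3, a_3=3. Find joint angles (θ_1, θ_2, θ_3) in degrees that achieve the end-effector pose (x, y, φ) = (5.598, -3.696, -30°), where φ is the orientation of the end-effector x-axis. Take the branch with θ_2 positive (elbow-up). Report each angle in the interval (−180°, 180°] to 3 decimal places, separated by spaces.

wrist centre = target − a_3·(cos φ, sin φ) = (2.9999, -2.1960)
cos θ_2 = (13.8220−6²−3²)/(2·6·3) = -0.8661; θ_2 = 150.0036° (elbow-up)
β = atan2(-2.1960,2.9999) = -36.2048°; ψ = atan2(1.4998,3.4018) = 23.7923°
θ_1 = β − ψ = -59.9971°
θ_3 = φ − θ_1 − θ_2 = -120.0065° (wrapped to (-180°,180°])

-59.997 150.004 -120.006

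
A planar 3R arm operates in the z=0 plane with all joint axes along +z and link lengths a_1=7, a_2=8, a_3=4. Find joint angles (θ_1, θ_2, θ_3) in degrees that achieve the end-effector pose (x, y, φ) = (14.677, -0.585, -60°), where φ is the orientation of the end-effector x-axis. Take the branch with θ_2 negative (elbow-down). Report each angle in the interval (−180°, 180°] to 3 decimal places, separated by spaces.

wrist centre = target − a_3·(cos φ, sin φ) = (12.6770, 2.8791)
cos θ_2 = (168.9956−7²−8²)/(2·7·8) = 0.5000; θ_2 = -60.0026° (elbow-down)
β = atan2(2.8791,12.6770) = 12.7955°; ψ = atan2(-6.9284,10.9997) = -32.2057°
θ_1 = β − ψ = 45.0012°
θ_3 = φ − θ_1 − θ_2 = -44.9986° (wrapped to (-180°,180°])

45.001 -60.003 -44.999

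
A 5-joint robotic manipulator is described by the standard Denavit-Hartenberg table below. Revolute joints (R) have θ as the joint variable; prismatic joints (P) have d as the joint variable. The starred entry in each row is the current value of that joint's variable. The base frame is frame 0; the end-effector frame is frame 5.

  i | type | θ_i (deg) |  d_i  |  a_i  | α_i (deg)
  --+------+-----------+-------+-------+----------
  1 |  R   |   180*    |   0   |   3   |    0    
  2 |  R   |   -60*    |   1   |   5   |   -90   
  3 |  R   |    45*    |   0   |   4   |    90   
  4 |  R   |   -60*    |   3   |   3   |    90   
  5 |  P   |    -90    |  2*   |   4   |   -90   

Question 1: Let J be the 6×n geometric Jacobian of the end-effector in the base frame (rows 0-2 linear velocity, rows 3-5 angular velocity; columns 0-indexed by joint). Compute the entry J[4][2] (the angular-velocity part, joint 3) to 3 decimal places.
axis z_2 = (-0.8660,-0.5000,0.0000); lever o_n−o_2 = (2.1374,3.4941,-3.3714)
cross product → J_v[:, 2] = (1.6857,-2.9198,-1.9572)
J_ω[:, 2] = z_2
entry J[4][2] = -0.5000

-0.500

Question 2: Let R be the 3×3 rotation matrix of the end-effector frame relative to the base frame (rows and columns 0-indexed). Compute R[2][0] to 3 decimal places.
End-effector x-axis (col 0 of R) = (0.3536,-0.6124,-0.7071)
R[2][0] = -0.7071

-0.707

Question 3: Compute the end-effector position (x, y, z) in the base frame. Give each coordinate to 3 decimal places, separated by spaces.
after link 1: o_1 = (-3.0000, 0.0000, 0.0000)
after link 2: o_2 = (-5.5000, 4.3301, 1.0000)
after link 3: o_3 = (-6.9142, 6.7796, -1.8284)
after link 4: o_4 = (-6.2552, 10.8343, -0.7678)
after link 5: o_5 = (-3.3626, 7.8242, -2.3714)

-3.363 7.824 -2.371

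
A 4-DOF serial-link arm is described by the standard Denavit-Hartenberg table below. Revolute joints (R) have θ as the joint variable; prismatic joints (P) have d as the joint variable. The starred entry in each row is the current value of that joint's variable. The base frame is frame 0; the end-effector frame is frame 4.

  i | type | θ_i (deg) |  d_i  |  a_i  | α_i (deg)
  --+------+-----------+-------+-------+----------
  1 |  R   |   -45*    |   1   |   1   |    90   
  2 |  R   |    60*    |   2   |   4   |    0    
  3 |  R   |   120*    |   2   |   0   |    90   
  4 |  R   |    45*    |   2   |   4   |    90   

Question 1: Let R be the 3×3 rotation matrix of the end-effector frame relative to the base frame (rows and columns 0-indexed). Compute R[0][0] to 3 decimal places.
End-effector x-axis (col 0 of R) = (-1.0000,-0.0000,0.0000)
R[0][0] = -1.0000

-1.000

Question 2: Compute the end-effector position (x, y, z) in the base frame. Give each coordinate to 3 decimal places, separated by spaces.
-4.707 -4.950 6.464

after link 1: o_1 = (0.7071, -0.7071, 1.0000)
after link 2: o_2 = (0.7071, -3.5355, 4.4641)
after link 3: o_3 = (-0.7071, -4.9497, 4.4641)
after link 4: o_4 = (-4.7071, -4.9497, 6.4641)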